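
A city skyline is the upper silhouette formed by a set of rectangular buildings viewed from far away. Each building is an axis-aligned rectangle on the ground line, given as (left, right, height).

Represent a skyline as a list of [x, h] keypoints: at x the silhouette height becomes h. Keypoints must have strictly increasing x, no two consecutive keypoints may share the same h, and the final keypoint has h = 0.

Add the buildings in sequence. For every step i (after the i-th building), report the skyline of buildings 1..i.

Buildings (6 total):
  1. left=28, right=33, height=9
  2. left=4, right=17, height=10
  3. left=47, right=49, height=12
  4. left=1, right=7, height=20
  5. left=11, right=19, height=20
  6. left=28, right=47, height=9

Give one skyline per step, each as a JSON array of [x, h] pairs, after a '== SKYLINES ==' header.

== SKYLINES ==
[[28,9],[33,0]]
[[4,10],[17,0],[28,9],[33,0]]
[[4,10],[17,0],[28,9],[33,0],[47,12],[49,0]]
[[1,20],[7,10],[17,0],[28,9],[33,0],[47,12],[49,0]]
[[1,20],[7,10],[11,20],[19,0],[28,9],[33,0],[47,12],[49,0]]
[[1,20],[7,10],[11,20],[19,0],[28,9],[47,12],[49,0]]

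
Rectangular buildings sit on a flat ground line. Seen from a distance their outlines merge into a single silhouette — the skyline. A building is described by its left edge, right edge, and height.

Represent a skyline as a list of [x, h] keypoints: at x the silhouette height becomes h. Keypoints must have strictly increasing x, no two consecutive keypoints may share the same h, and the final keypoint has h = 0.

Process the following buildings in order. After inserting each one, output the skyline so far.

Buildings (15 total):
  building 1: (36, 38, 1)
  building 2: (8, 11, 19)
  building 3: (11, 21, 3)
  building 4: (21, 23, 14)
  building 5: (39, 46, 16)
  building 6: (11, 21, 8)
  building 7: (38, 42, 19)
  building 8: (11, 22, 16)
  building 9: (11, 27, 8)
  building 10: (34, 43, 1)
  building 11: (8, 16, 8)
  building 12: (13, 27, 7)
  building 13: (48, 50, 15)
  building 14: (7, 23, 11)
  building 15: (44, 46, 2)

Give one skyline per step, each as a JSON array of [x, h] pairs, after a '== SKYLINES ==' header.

== SKYLINES ==
[[36,1],[38,0]]
[[8,19],[11,0],[36,1],[38,0]]
[[8,19],[11,3],[21,0],[36,1],[38,0]]
[[8,19],[11,3],[21,14],[23,0],[36,1],[38,0]]
[[8,19],[11,3],[21,14],[23,0],[36,1],[38,0],[39,16],[46,0]]
[[8,19],[11,8],[21,14],[23,0],[36,1],[38,0],[39,16],[46,0]]
[[8,19],[11,8],[21,14],[23,0],[36,1],[38,19],[42,16],[46,0]]
[[8,19],[11,16],[22,14],[23,0],[36,1],[38,19],[42,16],[46,0]]
[[8,19],[11,16],[22,14],[23,8],[27,0],[36,1],[38,19],[42,16],[46,0]]
[[8,19],[11,16],[22,14],[23,8],[27,0],[34,1],[38,19],[42,16],[46,0]]
[[8,19],[11,16],[22,14],[23,8],[27,0],[34,1],[38,19],[42,16],[46,0]]
[[8,19],[11,16],[22,14],[23,8],[27,0],[34,1],[38,19],[42,16],[46,0]]
[[8,19],[11,16],[22,14],[23,8],[27,0],[34,1],[38,19],[42,16],[46,0],[48,15],[50,0]]
[[7,11],[8,19],[11,16],[22,14],[23,8],[27,0],[34,1],[38,19],[42,16],[46,0],[48,15],[50,0]]
[[7,11],[8,19],[11,16],[22,14],[23,8],[27,0],[34,1],[38,19],[42,16],[46,0],[48,15],[50,0]]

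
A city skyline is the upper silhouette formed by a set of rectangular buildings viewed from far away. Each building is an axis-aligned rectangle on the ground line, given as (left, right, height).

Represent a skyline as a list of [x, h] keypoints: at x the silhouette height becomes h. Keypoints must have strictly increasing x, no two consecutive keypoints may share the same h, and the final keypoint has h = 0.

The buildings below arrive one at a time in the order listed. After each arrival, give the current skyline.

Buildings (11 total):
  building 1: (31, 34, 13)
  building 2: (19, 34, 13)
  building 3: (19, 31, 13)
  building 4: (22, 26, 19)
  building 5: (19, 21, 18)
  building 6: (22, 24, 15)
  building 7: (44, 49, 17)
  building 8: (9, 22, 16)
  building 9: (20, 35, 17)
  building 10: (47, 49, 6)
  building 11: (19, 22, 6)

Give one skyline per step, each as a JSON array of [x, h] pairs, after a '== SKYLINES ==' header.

== SKYLINES ==
[[31,13],[34,0]]
[[19,13],[34,0]]
[[19,13],[34,0]]
[[19,13],[22,19],[26,13],[34,0]]
[[19,18],[21,13],[22,19],[26,13],[34,0]]
[[19,18],[21,13],[22,19],[26,13],[34,0]]
[[19,18],[21,13],[22,19],[26,13],[34,0],[44,17],[49,0]]
[[9,16],[19,18],[21,16],[22,19],[26,13],[34,0],[44,17],[49,0]]
[[9,16],[19,18],[21,17],[22,19],[26,17],[35,0],[44,17],[49,0]]
[[9,16],[19,18],[21,17],[22,19],[26,17],[35,0],[44,17],[49,0]]
[[9,16],[19,18],[21,17],[22,19],[26,17],[35,0],[44,17],[49,0]]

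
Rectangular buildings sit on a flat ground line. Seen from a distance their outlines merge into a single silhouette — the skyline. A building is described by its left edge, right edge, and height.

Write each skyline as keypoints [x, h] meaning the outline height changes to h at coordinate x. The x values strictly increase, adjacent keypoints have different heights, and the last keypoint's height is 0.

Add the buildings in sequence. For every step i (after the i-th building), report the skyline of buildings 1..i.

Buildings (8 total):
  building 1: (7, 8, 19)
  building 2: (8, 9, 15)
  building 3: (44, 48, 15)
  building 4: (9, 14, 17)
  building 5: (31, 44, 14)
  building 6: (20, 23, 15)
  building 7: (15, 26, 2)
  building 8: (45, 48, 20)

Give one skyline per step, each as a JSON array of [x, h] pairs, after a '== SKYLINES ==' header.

== SKYLINES ==
[[7,19],[8,0]]
[[7,19],[8,15],[9,0]]
[[7,19],[8,15],[9,0],[44,15],[48,0]]
[[7,19],[8,15],[9,17],[14,0],[44,15],[48,0]]
[[7,19],[8,15],[9,17],[14,0],[31,14],[44,15],[48,0]]
[[7,19],[8,15],[9,17],[14,0],[20,15],[23,0],[31,14],[44,15],[48,0]]
[[7,19],[8,15],[9,17],[14,0],[15,2],[20,15],[23,2],[26,0],[31,14],[44,15],[48,0]]
[[7,19],[8,15],[9,17],[14,0],[15,2],[20,15],[23,2],[26,0],[31,14],[44,15],[45,20],[48,0]]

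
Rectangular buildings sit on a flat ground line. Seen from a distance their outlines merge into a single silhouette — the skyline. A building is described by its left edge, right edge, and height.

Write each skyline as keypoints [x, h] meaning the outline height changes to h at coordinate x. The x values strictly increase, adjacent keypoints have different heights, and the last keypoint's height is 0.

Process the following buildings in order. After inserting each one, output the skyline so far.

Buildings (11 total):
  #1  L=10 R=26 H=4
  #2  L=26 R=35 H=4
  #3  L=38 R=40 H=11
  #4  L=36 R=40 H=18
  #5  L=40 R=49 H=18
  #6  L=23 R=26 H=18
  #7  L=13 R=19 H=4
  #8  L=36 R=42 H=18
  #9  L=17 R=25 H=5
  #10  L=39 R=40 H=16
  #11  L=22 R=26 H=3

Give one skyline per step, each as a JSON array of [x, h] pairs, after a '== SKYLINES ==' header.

== SKYLINES ==
[[10,4],[26,0]]
[[10,4],[35,0]]
[[10,4],[35,0],[38,11],[40,0]]
[[10,4],[35,0],[36,18],[40,0]]
[[10,4],[35,0],[36,18],[49,0]]
[[10,4],[23,18],[26,4],[35,0],[36,18],[49,0]]
[[10,4],[23,18],[26,4],[35,0],[36,18],[49,0]]
[[10,4],[23,18],[26,4],[35,0],[36,18],[49,0]]
[[10,4],[17,5],[23,18],[26,4],[35,0],[36,18],[49,0]]
[[10,4],[17,5],[23,18],[26,4],[35,0],[36,18],[49,0]]
[[10,4],[17,5],[23,18],[26,4],[35,0],[36,18],[49,0]]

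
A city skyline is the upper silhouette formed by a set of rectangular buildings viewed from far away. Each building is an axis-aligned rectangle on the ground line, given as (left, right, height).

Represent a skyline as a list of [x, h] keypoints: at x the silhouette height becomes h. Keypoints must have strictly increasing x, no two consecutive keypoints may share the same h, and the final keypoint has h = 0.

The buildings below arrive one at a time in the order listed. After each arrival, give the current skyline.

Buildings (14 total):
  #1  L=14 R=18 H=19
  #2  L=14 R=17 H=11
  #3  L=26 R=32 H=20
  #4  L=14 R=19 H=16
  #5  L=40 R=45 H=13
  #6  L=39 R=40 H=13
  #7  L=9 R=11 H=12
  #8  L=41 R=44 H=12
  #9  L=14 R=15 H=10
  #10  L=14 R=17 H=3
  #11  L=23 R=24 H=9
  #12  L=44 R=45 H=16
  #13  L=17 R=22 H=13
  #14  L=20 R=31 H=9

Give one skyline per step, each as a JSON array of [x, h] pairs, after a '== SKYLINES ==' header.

== SKYLINES ==
[[14,19],[18,0]]
[[14,19],[18,0]]
[[14,19],[18,0],[26,20],[32,0]]
[[14,19],[18,16],[19,0],[26,20],[32,0]]
[[14,19],[18,16],[19,0],[26,20],[32,0],[40,13],[45,0]]
[[14,19],[18,16],[19,0],[26,20],[32,0],[39,13],[45,0]]
[[9,12],[11,0],[14,19],[18,16],[19,0],[26,20],[32,0],[39,13],[45,0]]
[[9,12],[11,0],[14,19],[18,16],[19,0],[26,20],[32,0],[39,13],[45,0]]
[[9,12],[11,0],[14,19],[18,16],[19,0],[26,20],[32,0],[39,13],[45,0]]
[[9,12],[11,0],[14,19],[18,16],[19,0],[26,20],[32,0],[39,13],[45,0]]
[[9,12],[11,0],[14,19],[18,16],[19,0],[23,9],[24,0],[26,20],[32,0],[39,13],[45,0]]
[[9,12],[11,0],[14,19],[18,16],[19,0],[23,9],[24,0],[26,20],[32,0],[39,13],[44,16],[45,0]]
[[9,12],[11,0],[14,19],[18,16],[19,13],[22,0],[23,9],[24,0],[26,20],[32,0],[39,13],[44,16],[45,0]]
[[9,12],[11,0],[14,19],[18,16],[19,13],[22,9],[26,20],[32,0],[39,13],[44,16],[45,0]]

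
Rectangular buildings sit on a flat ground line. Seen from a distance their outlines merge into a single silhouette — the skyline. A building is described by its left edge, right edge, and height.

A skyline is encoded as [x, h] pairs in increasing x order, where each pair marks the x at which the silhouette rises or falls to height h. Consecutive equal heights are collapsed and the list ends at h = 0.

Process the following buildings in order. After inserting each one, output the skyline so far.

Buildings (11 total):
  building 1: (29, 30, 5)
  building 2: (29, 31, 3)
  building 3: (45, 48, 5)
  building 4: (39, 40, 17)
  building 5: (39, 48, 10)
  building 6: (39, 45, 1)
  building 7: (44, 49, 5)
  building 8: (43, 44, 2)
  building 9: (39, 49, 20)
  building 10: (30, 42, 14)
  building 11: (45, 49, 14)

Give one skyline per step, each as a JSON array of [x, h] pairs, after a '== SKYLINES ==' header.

== SKYLINES ==
[[29,5],[30,0]]
[[29,5],[30,3],[31,0]]
[[29,5],[30,3],[31,0],[45,5],[48,0]]
[[29,5],[30,3],[31,0],[39,17],[40,0],[45,5],[48,0]]
[[29,5],[30,3],[31,0],[39,17],[40,10],[48,0]]
[[29,5],[30,3],[31,0],[39,17],[40,10],[48,0]]
[[29,5],[30,3],[31,0],[39,17],[40,10],[48,5],[49,0]]
[[29,5],[30,3],[31,0],[39,17],[40,10],[48,5],[49,0]]
[[29,5],[30,3],[31,0],[39,20],[49,0]]
[[29,5],[30,14],[39,20],[49,0]]
[[29,5],[30,14],[39,20],[49,0]]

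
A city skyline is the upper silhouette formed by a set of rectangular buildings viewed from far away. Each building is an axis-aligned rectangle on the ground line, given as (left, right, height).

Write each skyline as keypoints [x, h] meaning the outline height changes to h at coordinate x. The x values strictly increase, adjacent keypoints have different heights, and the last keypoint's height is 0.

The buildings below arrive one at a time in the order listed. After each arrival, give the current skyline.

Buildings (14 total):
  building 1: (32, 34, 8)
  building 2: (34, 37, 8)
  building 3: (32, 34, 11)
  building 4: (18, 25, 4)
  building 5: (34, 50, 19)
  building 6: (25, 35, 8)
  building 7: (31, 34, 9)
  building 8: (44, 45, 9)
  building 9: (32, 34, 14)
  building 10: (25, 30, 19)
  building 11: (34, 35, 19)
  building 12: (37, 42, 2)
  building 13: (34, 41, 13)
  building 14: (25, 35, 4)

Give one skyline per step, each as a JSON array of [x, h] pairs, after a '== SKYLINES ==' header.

== SKYLINES ==
[[32,8],[34,0]]
[[32,8],[37,0]]
[[32,11],[34,8],[37,0]]
[[18,4],[25,0],[32,11],[34,8],[37,0]]
[[18,4],[25,0],[32,11],[34,19],[50,0]]
[[18,4],[25,8],[32,11],[34,19],[50,0]]
[[18,4],[25,8],[31,9],[32,11],[34,19],[50,0]]
[[18,4],[25,8],[31,9],[32,11],[34,19],[50,0]]
[[18,4],[25,8],[31,9],[32,14],[34,19],[50,0]]
[[18,4],[25,19],[30,8],[31,9],[32,14],[34,19],[50,0]]
[[18,4],[25,19],[30,8],[31,9],[32,14],[34,19],[50,0]]
[[18,4],[25,19],[30,8],[31,9],[32,14],[34,19],[50,0]]
[[18,4],[25,19],[30,8],[31,9],[32,14],[34,19],[50,0]]
[[18,4],[25,19],[30,8],[31,9],[32,14],[34,19],[50,0]]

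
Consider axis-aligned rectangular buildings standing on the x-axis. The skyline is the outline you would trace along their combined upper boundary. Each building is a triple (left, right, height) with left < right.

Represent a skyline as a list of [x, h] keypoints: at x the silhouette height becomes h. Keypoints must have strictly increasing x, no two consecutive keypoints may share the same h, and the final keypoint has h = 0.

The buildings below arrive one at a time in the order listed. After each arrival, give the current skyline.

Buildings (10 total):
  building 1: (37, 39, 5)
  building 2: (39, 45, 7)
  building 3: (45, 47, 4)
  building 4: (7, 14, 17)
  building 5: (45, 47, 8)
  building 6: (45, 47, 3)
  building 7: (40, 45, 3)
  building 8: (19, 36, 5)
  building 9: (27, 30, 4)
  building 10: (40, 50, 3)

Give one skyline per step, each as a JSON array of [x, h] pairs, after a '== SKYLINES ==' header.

== SKYLINES ==
[[37,5],[39,0]]
[[37,5],[39,7],[45,0]]
[[37,5],[39,7],[45,4],[47,0]]
[[7,17],[14,0],[37,5],[39,7],[45,4],[47,0]]
[[7,17],[14,0],[37,5],[39,7],[45,8],[47,0]]
[[7,17],[14,0],[37,5],[39,7],[45,8],[47,0]]
[[7,17],[14,0],[37,5],[39,7],[45,8],[47,0]]
[[7,17],[14,0],[19,5],[36,0],[37,5],[39,7],[45,8],[47,0]]
[[7,17],[14,0],[19,5],[36,0],[37,5],[39,7],[45,8],[47,0]]
[[7,17],[14,0],[19,5],[36,0],[37,5],[39,7],[45,8],[47,3],[50,0]]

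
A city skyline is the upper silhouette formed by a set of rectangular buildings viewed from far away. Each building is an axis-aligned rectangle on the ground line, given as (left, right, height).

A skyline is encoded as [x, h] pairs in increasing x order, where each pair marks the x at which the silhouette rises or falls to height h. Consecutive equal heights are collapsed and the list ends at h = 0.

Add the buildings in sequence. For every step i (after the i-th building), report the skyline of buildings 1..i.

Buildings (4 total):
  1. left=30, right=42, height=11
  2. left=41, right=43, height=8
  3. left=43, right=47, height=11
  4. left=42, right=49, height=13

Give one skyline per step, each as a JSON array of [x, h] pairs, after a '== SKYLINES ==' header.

== SKYLINES ==
[[30,11],[42,0]]
[[30,11],[42,8],[43,0]]
[[30,11],[42,8],[43,11],[47,0]]
[[30,11],[42,13],[49,0]]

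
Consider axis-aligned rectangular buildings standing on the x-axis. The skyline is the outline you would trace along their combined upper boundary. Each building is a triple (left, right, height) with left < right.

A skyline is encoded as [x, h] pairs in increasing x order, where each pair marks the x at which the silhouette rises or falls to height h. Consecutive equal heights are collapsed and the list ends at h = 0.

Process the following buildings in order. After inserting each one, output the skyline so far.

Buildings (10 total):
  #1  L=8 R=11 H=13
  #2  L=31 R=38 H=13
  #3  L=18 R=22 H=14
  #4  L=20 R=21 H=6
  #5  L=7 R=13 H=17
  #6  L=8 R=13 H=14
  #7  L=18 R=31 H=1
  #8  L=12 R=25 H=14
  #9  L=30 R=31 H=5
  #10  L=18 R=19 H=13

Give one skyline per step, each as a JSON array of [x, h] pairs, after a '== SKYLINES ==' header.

== SKYLINES ==
[[8,13],[11,0]]
[[8,13],[11,0],[31,13],[38,0]]
[[8,13],[11,0],[18,14],[22,0],[31,13],[38,0]]
[[8,13],[11,0],[18,14],[22,0],[31,13],[38,0]]
[[7,17],[13,0],[18,14],[22,0],[31,13],[38,0]]
[[7,17],[13,0],[18,14],[22,0],[31,13],[38,0]]
[[7,17],[13,0],[18,14],[22,1],[31,13],[38,0]]
[[7,17],[13,14],[25,1],[31,13],[38,0]]
[[7,17],[13,14],[25,1],[30,5],[31,13],[38,0]]
[[7,17],[13,14],[25,1],[30,5],[31,13],[38,0]]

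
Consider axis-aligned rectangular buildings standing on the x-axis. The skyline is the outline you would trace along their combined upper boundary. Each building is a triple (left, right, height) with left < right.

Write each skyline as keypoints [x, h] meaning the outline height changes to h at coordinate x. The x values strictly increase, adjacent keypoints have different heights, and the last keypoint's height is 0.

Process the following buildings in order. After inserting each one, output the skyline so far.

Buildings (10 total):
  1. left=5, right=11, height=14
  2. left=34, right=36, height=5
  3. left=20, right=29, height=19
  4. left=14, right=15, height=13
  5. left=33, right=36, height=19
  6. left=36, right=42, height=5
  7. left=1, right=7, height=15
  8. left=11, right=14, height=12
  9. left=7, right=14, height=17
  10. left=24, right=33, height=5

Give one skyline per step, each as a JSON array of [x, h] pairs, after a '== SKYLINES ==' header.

== SKYLINES ==
[[5,14],[11,0]]
[[5,14],[11,0],[34,5],[36,0]]
[[5,14],[11,0],[20,19],[29,0],[34,5],[36,0]]
[[5,14],[11,0],[14,13],[15,0],[20,19],[29,0],[34,5],[36,0]]
[[5,14],[11,0],[14,13],[15,0],[20,19],[29,0],[33,19],[36,0]]
[[5,14],[11,0],[14,13],[15,0],[20,19],[29,0],[33,19],[36,5],[42,0]]
[[1,15],[7,14],[11,0],[14,13],[15,0],[20,19],[29,0],[33,19],[36,5],[42,0]]
[[1,15],[7,14],[11,12],[14,13],[15,0],[20,19],[29,0],[33,19],[36,5],[42,0]]
[[1,15],[7,17],[14,13],[15,0],[20,19],[29,0],[33,19],[36,5],[42,0]]
[[1,15],[7,17],[14,13],[15,0],[20,19],[29,5],[33,19],[36,5],[42,0]]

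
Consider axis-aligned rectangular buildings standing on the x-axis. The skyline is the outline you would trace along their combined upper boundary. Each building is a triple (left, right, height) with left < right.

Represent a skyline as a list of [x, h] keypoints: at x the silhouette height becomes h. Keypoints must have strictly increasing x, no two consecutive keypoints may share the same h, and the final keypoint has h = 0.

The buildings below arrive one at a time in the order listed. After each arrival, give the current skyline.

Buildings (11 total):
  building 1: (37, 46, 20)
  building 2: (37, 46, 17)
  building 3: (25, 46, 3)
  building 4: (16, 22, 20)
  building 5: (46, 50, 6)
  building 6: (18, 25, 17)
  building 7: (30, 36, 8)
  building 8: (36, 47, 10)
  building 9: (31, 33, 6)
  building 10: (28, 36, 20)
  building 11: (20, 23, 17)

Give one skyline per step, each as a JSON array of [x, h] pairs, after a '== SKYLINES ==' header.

== SKYLINES ==
[[37,20],[46,0]]
[[37,20],[46,0]]
[[25,3],[37,20],[46,0]]
[[16,20],[22,0],[25,3],[37,20],[46,0]]
[[16,20],[22,0],[25,3],[37,20],[46,6],[50,0]]
[[16,20],[22,17],[25,3],[37,20],[46,6],[50,0]]
[[16,20],[22,17],[25,3],[30,8],[36,3],[37,20],[46,6],[50,0]]
[[16,20],[22,17],[25,3],[30,8],[36,10],[37,20],[46,10],[47,6],[50,0]]
[[16,20],[22,17],[25,3],[30,8],[36,10],[37,20],[46,10],[47,6],[50,0]]
[[16,20],[22,17],[25,3],[28,20],[36,10],[37,20],[46,10],[47,6],[50,0]]
[[16,20],[22,17],[25,3],[28,20],[36,10],[37,20],[46,10],[47,6],[50,0]]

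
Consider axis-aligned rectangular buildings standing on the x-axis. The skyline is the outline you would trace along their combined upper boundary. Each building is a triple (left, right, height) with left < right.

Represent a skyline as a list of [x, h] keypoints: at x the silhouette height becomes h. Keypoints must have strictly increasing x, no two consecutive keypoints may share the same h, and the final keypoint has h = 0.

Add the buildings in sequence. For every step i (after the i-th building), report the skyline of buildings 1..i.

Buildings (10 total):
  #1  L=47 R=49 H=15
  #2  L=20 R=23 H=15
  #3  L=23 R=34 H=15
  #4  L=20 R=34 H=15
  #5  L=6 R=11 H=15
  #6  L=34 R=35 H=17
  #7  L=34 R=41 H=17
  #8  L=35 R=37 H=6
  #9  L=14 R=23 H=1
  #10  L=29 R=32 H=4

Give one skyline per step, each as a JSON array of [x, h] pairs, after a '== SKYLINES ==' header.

== SKYLINES ==
[[47,15],[49,0]]
[[20,15],[23,0],[47,15],[49,0]]
[[20,15],[34,0],[47,15],[49,0]]
[[20,15],[34,0],[47,15],[49,0]]
[[6,15],[11,0],[20,15],[34,0],[47,15],[49,0]]
[[6,15],[11,0],[20,15],[34,17],[35,0],[47,15],[49,0]]
[[6,15],[11,0],[20,15],[34,17],[41,0],[47,15],[49,0]]
[[6,15],[11,0],[20,15],[34,17],[41,0],[47,15],[49,0]]
[[6,15],[11,0],[14,1],[20,15],[34,17],[41,0],[47,15],[49,0]]
[[6,15],[11,0],[14,1],[20,15],[34,17],[41,0],[47,15],[49,0]]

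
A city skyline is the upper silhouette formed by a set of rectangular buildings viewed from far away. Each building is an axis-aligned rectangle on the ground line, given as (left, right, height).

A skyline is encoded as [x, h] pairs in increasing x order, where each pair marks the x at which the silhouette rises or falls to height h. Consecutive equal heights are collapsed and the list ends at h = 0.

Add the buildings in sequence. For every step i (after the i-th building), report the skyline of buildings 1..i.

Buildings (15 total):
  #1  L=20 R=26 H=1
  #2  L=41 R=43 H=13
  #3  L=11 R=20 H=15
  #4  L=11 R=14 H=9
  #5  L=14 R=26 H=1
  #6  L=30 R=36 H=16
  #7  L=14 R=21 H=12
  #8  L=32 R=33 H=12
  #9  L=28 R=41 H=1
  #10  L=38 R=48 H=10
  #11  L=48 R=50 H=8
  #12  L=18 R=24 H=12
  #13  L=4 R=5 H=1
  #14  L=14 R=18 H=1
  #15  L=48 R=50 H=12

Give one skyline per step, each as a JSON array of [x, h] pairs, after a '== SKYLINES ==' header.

== SKYLINES ==
[[20,1],[26,0]]
[[20,1],[26,0],[41,13],[43,0]]
[[11,15],[20,1],[26,0],[41,13],[43,0]]
[[11,15],[20,1],[26,0],[41,13],[43,0]]
[[11,15],[20,1],[26,0],[41,13],[43,0]]
[[11,15],[20,1],[26,0],[30,16],[36,0],[41,13],[43,0]]
[[11,15],[20,12],[21,1],[26,0],[30,16],[36,0],[41,13],[43,0]]
[[11,15],[20,12],[21,1],[26,0],[30,16],[36,0],[41,13],[43,0]]
[[11,15],[20,12],[21,1],[26,0],[28,1],[30,16],[36,1],[41,13],[43,0]]
[[11,15],[20,12],[21,1],[26,0],[28,1],[30,16],[36,1],[38,10],[41,13],[43,10],[48,0]]
[[11,15],[20,12],[21,1],[26,0],[28,1],[30,16],[36,1],[38,10],[41,13],[43,10],[48,8],[50,0]]
[[11,15],[20,12],[24,1],[26,0],[28,1],[30,16],[36,1],[38,10],[41,13],[43,10],[48,8],[50,0]]
[[4,1],[5,0],[11,15],[20,12],[24,1],[26,0],[28,1],[30,16],[36,1],[38,10],[41,13],[43,10],[48,8],[50,0]]
[[4,1],[5,0],[11,15],[20,12],[24,1],[26,0],[28,1],[30,16],[36,1],[38,10],[41,13],[43,10],[48,8],[50,0]]
[[4,1],[5,0],[11,15],[20,12],[24,1],[26,0],[28,1],[30,16],[36,1],[38,10],[41,13],[43,10],[48,12],[50,0]]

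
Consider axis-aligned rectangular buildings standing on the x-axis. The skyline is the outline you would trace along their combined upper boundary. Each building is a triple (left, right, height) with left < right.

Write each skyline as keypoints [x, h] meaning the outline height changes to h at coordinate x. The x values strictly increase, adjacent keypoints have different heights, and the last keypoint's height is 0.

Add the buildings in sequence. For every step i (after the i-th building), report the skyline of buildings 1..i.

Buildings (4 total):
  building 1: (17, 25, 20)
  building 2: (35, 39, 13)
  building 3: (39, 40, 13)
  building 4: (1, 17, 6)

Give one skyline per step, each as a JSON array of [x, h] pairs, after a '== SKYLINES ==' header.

== SKYLINES ==
[[17,20],[25,0]]
[[17,20],[25,0],[35,13],[39,0]]
[[17,20],[25,0],[35,13],[40,0]]
[[1,6],[17,20],[25,0],[35,13],[40,0]]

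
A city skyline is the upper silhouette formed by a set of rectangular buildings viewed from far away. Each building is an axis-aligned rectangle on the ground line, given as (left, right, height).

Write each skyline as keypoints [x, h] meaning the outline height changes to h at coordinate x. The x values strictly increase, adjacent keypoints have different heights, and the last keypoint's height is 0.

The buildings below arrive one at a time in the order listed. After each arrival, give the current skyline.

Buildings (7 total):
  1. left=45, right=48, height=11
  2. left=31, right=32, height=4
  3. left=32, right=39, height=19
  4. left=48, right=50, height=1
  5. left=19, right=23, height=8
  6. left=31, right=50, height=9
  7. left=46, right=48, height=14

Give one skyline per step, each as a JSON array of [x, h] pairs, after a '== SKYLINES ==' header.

== SKYLINES ==
[[45,11],[48,0]]
[[31,4],[32,0],[45,11],[48,0]]
[[31,4],[32,19],[39,0],[45,11],[48,0]]
[[31,4],[32,19],[39,0],[45,11],[48,1],[50,0]]
[[19,8],[23,0],[31,4],[32,19],[39,0],[45,11],[48,1],[50,0]]
[[19,8],[23,0],[31,9],[32,19],[39,9],[45,11],[48,9],[50,0]]
[[19,8],[23,0],[31,9],[32,19],[39,9],[45,11],[46,14],[48,9],[50,0]]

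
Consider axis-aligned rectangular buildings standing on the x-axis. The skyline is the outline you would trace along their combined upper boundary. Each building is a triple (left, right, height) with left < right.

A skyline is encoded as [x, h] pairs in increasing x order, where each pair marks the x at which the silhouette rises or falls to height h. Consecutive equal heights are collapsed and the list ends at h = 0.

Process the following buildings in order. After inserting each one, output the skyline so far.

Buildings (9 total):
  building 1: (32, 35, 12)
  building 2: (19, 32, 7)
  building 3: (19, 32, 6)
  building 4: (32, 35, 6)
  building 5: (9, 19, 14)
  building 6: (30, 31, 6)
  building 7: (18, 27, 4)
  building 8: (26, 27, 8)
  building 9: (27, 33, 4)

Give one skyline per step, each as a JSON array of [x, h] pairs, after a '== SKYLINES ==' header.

== SKYLINES ==
[[32,12],[35,0]]
[[19,7],[32,12],[35,0]]
[[19,7],[32,12],[35,0]]
[[19,7],[32,12],[35,0]]
[[9,14],[19,7],[32,12],[35,0]]
[[9,14],[19,7],[32,12],[35,0]]
[[9,14],[19,7],[32,12],[35,0]]
[[9,14],[19,7],[26,8],[27,7],[32,12],[35,0]]
[[9,14],[19,7],[26,8],[27,7],[32,12],[35,0]]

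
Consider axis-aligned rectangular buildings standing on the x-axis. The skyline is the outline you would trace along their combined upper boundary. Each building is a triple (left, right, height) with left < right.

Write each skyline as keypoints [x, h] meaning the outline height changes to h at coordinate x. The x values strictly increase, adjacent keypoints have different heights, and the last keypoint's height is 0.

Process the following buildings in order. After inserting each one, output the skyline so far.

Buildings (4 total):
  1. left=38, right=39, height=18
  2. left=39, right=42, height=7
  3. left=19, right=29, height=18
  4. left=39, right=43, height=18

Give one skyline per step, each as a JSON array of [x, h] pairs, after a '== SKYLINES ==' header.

== SKYLINES ==
[[38,18],[39,0]]
[[38,18],[39,7],[42,0]]
[[19,18],[29,0],[38,18],[39,7],[42,0]]
[[19,18],[29,0],[38,18],[43,0]]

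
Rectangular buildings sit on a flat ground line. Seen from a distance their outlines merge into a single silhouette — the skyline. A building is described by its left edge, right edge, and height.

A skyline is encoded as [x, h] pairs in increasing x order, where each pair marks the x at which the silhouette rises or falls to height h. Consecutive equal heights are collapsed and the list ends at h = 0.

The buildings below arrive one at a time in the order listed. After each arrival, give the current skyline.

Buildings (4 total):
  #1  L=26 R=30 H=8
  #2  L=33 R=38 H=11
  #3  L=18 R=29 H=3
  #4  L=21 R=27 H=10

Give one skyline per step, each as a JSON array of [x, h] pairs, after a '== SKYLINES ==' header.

== SKYLINES ==
[[26,8],[30,0]]
[[26,8],[30,0],[33,11],[38,0]]
[[18,3],[26,8],[30,0],[33,11],[38,0]]
[[18,3],[21,10],[27,8],[30,0],[33,11],[38,0]]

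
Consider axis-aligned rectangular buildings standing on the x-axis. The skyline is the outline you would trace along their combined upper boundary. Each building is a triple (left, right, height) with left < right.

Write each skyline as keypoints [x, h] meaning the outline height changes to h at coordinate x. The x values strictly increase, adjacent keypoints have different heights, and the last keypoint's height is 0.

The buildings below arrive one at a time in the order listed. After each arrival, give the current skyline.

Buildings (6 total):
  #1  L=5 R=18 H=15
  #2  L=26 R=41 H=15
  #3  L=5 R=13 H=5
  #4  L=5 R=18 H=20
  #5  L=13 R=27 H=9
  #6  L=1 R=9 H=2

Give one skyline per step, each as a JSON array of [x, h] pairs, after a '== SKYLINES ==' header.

== SKYLINES ==
[[5,15],[18,0]]
[[5,15],[18,0],[26,15],[41,0]]
[[5,15],[18,0],[26,15],[41,0]]
[[5,20],[18,0],[26,15],[41,0]]
[[5,20],[18,9],[26,15],[41,0]]
[[1,2],[5,20],[18,9],[26,15],[41,0]]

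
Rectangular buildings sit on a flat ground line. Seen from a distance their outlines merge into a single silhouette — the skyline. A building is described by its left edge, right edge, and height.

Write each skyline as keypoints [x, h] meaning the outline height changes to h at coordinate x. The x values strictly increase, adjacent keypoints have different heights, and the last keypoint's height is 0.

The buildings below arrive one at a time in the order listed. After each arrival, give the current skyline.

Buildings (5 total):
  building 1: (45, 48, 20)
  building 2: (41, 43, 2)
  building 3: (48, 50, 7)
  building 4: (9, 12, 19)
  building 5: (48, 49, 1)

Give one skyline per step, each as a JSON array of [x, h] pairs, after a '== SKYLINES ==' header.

== SKYLINES ==
[[45,20],[48,0]]
[[41,2],[43,0],[45,20],[48,0]]
[[41,2],[43,0],[45,20],[48,7],[50,0]]
[[9,19],[12,0],[41,2],[43,0],[45,20],[48,7],[50,0]]
[[9,19],[12,0],[41,2],[43,0],[45,20],[48,7],[50,0]]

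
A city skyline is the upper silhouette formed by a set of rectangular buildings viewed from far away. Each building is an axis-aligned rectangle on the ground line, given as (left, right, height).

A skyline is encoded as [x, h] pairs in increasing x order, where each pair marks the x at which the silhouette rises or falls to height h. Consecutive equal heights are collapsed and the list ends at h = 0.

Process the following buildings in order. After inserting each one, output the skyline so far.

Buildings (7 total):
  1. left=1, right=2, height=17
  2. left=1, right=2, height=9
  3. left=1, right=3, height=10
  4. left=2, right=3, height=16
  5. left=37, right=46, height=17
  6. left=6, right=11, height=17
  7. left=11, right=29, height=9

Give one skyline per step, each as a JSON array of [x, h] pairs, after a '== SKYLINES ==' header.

== SKYLINES ==
[[1,17],[2,0]]
[[1,17],[2,0]]
[[1,17],[2,10],[3,0]]
[[1,17],[2,16],[3,0]]
[[1,17],[2,16],[3,0],[37,17],[46,0]]
[[1,17],[2,16],[3,0],[6,17],[11,0],[37,17],[46,0]]
[[1,17],[2,16],[3,0],[6,17],[11,9],[29,0],[37,17],[46,0]]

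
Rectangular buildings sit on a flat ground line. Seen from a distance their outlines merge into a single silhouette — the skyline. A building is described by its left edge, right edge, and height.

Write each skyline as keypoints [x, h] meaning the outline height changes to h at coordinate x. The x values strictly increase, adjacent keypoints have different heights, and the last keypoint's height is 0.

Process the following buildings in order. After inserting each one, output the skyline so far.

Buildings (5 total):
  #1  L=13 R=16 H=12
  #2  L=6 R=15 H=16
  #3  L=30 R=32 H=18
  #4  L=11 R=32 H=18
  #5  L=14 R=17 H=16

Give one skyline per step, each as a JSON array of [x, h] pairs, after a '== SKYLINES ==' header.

== SKYLINES ==
[[13,12],[16,0]]
[[6,16],[15,12],[16,0]]
[[6,16],[15,12],[16,0],[30,18],[32,0]]
[[6,16],[11,18],[32,0]]
[[6,16],[11,18],[32,0]]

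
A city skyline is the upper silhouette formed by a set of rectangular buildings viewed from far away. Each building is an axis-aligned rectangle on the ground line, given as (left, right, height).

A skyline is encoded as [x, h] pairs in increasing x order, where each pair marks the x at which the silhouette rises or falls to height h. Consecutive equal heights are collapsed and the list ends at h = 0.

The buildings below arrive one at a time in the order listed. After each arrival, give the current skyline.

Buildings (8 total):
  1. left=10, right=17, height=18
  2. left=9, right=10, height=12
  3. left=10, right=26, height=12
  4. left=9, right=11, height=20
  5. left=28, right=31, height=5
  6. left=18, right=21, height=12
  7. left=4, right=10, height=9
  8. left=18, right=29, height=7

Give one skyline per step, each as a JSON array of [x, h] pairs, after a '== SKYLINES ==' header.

== SKYLINES ==
[[10,18],[17,0]]
[[9,12],[10,18],[17,0]]
[[9,12],[10,18],[17,12],[26,0]]
[[9,20],[11,18],[17,12],[26,0]]
[[9,20],[11,18],[17,12],[26,0],[28,5],[31,0]]
[[9,20],[11,18],[17,12],[26,0],[28,5],[31,0]]
[[4,9],[9,20],[11,18],[17,12],[26,0],[28,5],[31,0]]
[[4,9],[9,20],[11,18],[17,12],[26,7],[29,5],[31,0]]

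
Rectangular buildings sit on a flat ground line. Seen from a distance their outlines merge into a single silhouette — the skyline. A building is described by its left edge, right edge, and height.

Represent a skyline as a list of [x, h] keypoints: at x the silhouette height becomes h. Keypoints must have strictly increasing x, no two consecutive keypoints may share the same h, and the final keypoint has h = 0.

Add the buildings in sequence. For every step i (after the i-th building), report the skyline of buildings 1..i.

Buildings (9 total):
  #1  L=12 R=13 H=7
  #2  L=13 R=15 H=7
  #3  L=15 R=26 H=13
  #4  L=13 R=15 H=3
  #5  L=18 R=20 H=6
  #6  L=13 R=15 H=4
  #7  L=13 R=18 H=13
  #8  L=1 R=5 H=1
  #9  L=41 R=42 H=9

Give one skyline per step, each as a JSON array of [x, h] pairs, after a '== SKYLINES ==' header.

== SKYLINES ==
[[12,7],[13,0]]
[[12,7],[15,0]]
[[12,7],[15,13],[26,0]]
[[12,7],[15,13],[26,0]]
[[12,7],[15,13],[26,0]]
[[12,7],[15,13],[26,0]]
[[12,7],[13,13],[26,0]]
[[1,1],[5,0],[12,7],[13,13],[26,0]]
[[1,1],[5,0],[12,7],[13,13],[26,0],[41,9],[42,0]]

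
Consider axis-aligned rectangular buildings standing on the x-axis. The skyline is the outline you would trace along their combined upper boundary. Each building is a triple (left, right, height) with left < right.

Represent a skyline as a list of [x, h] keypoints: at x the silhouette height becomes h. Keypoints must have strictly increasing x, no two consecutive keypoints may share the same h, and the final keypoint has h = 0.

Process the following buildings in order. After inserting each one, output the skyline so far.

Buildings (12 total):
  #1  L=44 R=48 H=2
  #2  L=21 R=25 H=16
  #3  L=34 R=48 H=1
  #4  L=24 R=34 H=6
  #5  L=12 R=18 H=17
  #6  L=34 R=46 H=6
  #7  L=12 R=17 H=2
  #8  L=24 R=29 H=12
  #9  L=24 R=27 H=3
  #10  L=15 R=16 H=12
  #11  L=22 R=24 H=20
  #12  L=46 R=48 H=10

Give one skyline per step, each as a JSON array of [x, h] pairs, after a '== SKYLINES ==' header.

== SKYLINES ==
[[44,2],[48,0]]
[[21,16],[25,0],[44,2],[48,0]]
[[21,16],[25,0],[34,1],[44,2],[48,0]]
[[21,16],[25,6],[34,1],[44,2],[48,0]]
[[12,17],[18,0],[21,16],[25,6],[34,1],[44,2],[48,0]]
[[12,17],[18,0],[21,16],[25,6],[46,2],[48,0]]
[[12,17],[18,0],[21,16],[25,6],[46,2],[48,0]]
[[12,17],[18,0],[21,16],[25,12],[29,6],[46,2],[48,0]]
[[12,17],[18,0],[21,16],[25,12],[29,6],[46,2],[48,0]]
[[12,17],[18,0],[21,16],[25,12],[29,6],[46,2],[48,0]]
[[12,17],[18,0],[21,16],[22,20],[24,16],[25,12],[29,6],[46,2],[48,0]]
[[12,17],[18,0],[21,16],[22,20],[24,16],[25,12],[29,6],[46,10],[48,0]]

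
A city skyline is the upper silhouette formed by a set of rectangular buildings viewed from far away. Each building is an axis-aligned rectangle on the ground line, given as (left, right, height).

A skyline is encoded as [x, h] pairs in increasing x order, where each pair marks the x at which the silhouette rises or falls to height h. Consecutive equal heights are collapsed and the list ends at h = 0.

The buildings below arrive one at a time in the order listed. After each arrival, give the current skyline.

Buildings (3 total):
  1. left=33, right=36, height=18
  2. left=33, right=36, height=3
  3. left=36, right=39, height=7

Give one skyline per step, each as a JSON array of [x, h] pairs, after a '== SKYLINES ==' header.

== SKYLINES ==
[[33,18],[36,0]]
[[33,18],[36,0]]
[[33,18],[36,7],[39,0]]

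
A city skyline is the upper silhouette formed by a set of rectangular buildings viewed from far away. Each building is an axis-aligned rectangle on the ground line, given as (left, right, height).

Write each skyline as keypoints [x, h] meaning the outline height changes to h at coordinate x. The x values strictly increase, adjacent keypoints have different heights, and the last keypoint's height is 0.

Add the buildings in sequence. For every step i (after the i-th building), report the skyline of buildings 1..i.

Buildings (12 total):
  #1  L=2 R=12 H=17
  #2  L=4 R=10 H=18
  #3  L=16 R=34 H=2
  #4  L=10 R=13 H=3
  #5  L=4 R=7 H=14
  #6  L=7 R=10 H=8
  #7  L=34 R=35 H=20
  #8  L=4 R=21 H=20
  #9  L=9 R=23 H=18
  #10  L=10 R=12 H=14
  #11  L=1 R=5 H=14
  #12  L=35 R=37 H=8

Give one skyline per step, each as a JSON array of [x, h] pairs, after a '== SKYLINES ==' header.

== SKYLINES ==
[[2,17],[12,0]]
[[2,17],[4,18],[10,17],[12,0]]
[[2,17],[4,18],[10,17],[12,0],[16,2],[34,0]]
[[2,17],[4,18],[10,17],[12,3],[13,0],[16,2],[34,0]]
[[2,17],[4,18],[10,17],[12,3],[13,0],[16,2],[34,0]]
[[2,17],[4,18],[10,17],[12,3],[13,0],[16,2],[34,0]]
[[2,17],[4,18],[10,17],[12,3],[13,0],[16,2],[34,20],[35,0]]
[[2,17],[4,20],[21,2],[34,20],[35,0]]
[[2,17],[4,20],[21,18],[23,2],[34,20],[35,0]]
[[2,17],[4,20],[21,18],[23,2],[34,20],[35,0]]
[[1,14],[2,17],[4,20],[21,18],[23,2],[34,20],[35,0]]
[[1,14],[2,17],[4,20],[21,18],[23,2],[34,20],[35,8],[37,0]]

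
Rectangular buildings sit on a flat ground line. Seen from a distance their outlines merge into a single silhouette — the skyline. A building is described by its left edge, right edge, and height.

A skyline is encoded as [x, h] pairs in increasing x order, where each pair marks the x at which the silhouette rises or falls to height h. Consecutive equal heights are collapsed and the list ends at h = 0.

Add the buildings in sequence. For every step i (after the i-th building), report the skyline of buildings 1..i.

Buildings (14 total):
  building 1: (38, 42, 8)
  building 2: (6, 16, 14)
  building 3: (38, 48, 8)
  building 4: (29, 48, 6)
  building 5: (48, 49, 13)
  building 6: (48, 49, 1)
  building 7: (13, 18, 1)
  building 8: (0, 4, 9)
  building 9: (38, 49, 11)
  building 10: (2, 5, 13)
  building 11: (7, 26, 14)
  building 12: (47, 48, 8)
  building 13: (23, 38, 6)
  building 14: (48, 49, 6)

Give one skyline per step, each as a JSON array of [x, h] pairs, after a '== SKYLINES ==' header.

== SKYLINES ==
[[38,8],[42,0]]
[[6,14],[16,0],[38,8],[42,0]]
[[6,14],[16,0],[38,8],[48,0]]
[[6,14],[16,0],[29,6],[38,8],[48,0]]
[[6,14],[16,0],[29,6],[38,8],[48,13],[49,0]]
[[6,14],[16,0],[29,6],[38,8],[48,13],[49,0]]
[[6,14],[16,1],[18,0],[29,6],[38,8],[48,13],[49,0]]
[[0,9],[4,0],[6,14],[16,1],[18,0],[29,6],[38,8],[48,13],[49,0]]
[[0,9],[4,0],[6,14],[16,1],[18,0],[29,6],[38,11],[48,13],[49,0]]
[[0,9],[2,13],[5,0],[6,14],[16,1],[18,0],[29,6],[38,11],[48,13],[49,0]]
[[0,9],[2,13],[5,0],[6,14],[26,0],[29,6],[38,11],[48,13],[49,0]]
[[0,9],[2,13],[5,0],[6,14],[26,0],[29,6],[38,11],[48,13],[49,0]]
[[0,9],[2,13],[5,0],[6,14],[26,6],[38,11],[48,13],[49,0]]
[[0,9],[2,13],[5,0],[6,14],[26,6],[38,11],[48,13],[49,0]]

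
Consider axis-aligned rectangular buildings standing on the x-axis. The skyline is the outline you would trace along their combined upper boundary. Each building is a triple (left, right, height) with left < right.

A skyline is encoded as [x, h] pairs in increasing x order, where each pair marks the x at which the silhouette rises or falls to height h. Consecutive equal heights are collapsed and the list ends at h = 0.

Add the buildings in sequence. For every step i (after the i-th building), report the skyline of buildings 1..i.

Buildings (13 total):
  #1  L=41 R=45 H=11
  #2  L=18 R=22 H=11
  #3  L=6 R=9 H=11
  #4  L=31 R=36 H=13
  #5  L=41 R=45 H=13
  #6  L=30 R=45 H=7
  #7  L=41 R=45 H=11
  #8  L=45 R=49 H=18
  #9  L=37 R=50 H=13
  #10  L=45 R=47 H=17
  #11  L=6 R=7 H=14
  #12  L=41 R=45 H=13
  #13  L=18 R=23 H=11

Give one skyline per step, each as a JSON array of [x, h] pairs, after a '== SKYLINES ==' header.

== SKYLINES ==
[[41,11],[45,0]]
[[18,11],[22,0],[41,11],[45,0]]
[[6,11],[9,0],[18,11],[22,0],[41,11],[45,0]]
[[6,11],[9,0],[18,11],[22,0],[31,13],[36,0],[41,11],[45,0]]
[[6,11],[9,0],[18,11],[22,0],[31,13],[36,0],[41,13],[45,0]]
[[6,11],[9,0],[18,11],[22,0],[30,7],[31,13],[36,7],[41,13],[45,0]]
[[6,11],[9,0],[18,11],[22,0],[30,7],[31,13],[36,7],[41,13],[45,0]]
[[6,11],[9,0],[18,11],[22,0],[30,7],[31,13],[36,7],[41,13],[45,18],[49,0]]
[[6,11],[9,0],[18,11],[22,0],[30,7],[31,13],[36,7],[37,13],[45,18],[49,13],[50,0]]
[[6,11],[9,0],[18,11],[22,0],[30,7],[31,13],[36,7],[37,13],[45,18],[49,13],[50,0]]
[[6,14],[7,11],[9,0],[18,11],[22,0],[30,7],[31,13],[36,7],[37,13],[45,18],[49,13],[50,0]]
[[6,14],[7,11],[9,0],[18,11],[22,0],[30,7],[31,13],[36,7],[37,13],[45,18],[49,13],[50,0]]
[[6,14],[7,11],[9,0],[18,11],[23,0],[30,7],[31,13],[36,7],[37,13],[45,18],[49,13],[50,0]]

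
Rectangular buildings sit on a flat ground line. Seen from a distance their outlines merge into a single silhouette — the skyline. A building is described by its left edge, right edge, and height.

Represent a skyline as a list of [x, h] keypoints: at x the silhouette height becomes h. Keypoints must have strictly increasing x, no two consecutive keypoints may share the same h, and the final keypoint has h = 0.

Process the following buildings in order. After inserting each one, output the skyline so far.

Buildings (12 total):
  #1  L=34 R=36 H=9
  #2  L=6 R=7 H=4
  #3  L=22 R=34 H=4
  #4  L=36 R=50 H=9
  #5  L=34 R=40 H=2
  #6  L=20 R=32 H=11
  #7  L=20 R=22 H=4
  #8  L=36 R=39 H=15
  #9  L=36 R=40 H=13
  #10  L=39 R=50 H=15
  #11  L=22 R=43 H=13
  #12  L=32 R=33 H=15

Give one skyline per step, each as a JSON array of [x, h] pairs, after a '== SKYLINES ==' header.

== SKYLINES ==
[[34,9],[36,0]]
[[6,4],[7,0],[34,9],[36,0]]
[[6,4],[7,0],[22,4],[34,9],[36,0]]
[[6,4],[7,0],[22,4],[34,9],[50,0]]
[[6,4],[7,0],[22,4],[34,9],[50,0]]
[[6,4],[7,0],[20,11],[32,4],[34,9],[50,0]]
[[6,4],[7,0],[20,11],[32,4],[34,9],[50,0]]
[[6,4],[7,0],[20,11],[32,4],[34,9],[36,15],[39,9],[50,0]]
[[6,4],[7,0],[20,11],[32,4],[34,9],[36,15],[39,13],[40,9],[50,0]]
[[6,4],[7,0],[20,11],[32,4],[34,9],[36,15],[50,0]]
[[6,4],[7,0],[20,11],[22,13],[36,15],[50,0]]
[[6,4],[7,0],[20,11],[22,13],[32,15],[33,13],[36,15],[50,0]]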